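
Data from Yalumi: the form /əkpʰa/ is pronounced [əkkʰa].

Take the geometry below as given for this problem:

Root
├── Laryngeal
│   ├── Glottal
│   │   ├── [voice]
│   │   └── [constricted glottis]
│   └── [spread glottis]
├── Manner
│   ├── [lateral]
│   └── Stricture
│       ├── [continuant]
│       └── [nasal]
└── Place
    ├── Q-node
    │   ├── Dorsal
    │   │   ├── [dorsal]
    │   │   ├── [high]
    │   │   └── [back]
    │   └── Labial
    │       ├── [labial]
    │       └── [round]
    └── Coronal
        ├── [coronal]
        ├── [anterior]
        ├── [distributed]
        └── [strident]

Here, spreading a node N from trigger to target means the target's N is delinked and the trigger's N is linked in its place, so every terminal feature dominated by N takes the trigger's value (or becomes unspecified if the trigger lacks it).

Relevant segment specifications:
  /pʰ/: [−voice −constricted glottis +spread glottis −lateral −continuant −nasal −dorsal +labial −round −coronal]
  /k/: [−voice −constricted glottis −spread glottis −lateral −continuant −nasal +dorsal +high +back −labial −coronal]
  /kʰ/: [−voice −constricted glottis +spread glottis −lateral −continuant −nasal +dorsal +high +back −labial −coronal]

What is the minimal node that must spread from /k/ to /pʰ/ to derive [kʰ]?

Q-node

Comparing /pʰ/ with its surface form [kʰ], the features that change are [labial], [round], [dorsal], [high], [back].
In this geometry the lowest node dominating all of them is Q-node: every daughter of Q-node dominates only a proper subset, so no lower node suffices.
Delinking /pʰ/'s Q-node and associating /k/'s Q-node gives precisely the feature bundle of [kʰ].
[spread glottis], a feature on which the two segments disagree outside Q-node, is unchanged — nothing dominating it spread, and Q-node is the minimal sufficient constituent.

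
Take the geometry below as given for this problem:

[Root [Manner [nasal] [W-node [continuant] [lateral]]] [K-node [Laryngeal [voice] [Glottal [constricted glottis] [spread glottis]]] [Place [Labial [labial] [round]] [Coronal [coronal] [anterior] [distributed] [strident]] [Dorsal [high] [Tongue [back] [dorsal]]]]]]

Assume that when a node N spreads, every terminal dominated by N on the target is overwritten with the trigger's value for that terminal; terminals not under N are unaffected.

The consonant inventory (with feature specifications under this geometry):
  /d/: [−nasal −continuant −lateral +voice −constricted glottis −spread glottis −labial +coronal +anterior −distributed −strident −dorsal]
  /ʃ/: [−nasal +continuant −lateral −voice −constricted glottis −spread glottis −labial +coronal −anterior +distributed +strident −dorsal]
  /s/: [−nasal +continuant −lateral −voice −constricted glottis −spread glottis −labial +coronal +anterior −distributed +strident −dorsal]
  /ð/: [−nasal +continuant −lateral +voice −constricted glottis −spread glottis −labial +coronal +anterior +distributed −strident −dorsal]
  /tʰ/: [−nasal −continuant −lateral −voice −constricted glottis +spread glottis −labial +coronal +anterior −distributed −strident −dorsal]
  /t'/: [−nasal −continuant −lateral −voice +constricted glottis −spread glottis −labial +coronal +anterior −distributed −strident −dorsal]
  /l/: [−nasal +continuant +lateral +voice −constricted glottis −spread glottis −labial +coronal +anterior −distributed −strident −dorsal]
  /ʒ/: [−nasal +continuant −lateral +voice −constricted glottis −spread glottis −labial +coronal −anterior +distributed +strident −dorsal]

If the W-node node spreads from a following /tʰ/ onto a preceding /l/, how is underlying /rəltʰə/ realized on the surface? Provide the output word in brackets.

[rədtʰə]

W-node immediately or transitively dominates [continuant], [lateral].
The target acquires /tʰ/'s values for everything under W-node — [−continuant], [−lateral] — while keeping its own [nasal], [voice], [constricted glottis], ….
This feature bundle is that of [d], so /rəltʰə/ surfaces as [rədtʰə].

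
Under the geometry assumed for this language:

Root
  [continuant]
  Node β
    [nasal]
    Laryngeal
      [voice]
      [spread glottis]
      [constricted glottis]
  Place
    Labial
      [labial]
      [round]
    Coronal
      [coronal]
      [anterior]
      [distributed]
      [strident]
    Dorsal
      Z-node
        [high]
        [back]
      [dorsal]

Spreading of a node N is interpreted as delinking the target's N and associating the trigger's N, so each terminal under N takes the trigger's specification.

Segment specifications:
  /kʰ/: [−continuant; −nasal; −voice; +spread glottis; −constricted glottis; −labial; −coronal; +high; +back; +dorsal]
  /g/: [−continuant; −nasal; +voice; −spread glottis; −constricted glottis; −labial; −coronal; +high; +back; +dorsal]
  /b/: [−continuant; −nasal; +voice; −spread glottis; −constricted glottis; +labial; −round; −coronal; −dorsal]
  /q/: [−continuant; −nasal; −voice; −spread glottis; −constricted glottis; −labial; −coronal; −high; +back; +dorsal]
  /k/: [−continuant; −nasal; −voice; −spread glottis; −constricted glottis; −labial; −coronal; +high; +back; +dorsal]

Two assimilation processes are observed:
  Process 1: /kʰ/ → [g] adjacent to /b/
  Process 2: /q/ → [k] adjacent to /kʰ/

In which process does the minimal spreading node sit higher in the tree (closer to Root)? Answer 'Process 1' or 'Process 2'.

In Process 1, [voice], [spread glottis] change, so the minimal spreading node is Laryngeal at depth 2.
In Process 2, [high] changes, so the minimal spreading node is [high] at depth 4.
Depth 2 < depth 4; Process 1 involves the structurally higher constituent Laryngeal.

Process 1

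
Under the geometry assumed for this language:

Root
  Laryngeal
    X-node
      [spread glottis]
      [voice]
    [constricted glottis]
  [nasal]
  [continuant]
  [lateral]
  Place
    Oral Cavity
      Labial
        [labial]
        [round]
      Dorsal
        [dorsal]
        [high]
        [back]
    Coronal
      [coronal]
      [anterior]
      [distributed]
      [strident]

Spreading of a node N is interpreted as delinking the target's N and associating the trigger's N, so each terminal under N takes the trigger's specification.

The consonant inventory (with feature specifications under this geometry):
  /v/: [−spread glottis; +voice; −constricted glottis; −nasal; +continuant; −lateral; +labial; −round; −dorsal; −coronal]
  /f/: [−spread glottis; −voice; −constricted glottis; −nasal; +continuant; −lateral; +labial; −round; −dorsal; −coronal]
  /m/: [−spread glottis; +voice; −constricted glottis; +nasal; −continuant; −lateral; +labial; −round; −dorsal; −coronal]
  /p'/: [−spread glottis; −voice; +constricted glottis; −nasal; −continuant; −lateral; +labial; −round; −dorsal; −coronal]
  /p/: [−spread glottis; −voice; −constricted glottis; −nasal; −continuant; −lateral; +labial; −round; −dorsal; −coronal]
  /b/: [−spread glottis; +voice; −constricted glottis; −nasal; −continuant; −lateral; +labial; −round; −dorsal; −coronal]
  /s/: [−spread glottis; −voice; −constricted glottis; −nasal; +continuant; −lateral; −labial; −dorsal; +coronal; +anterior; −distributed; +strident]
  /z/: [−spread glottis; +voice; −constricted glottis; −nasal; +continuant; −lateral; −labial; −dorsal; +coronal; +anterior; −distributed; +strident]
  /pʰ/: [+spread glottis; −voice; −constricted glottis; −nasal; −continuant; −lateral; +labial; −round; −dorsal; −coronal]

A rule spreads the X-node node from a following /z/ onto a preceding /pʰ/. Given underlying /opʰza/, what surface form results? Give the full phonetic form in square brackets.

[obza]

X-node immediately or transitively dominates [spread glottis], [voice].
Spreading X-node from /z/ onto /pʰ/ replaces those values with /z/'s: [−spread glottis], [+voice]. Features outside X-node ([constricted glottis], [nasal], [continuant], …) stay as in /pʰ/.
The resulting bundle matches /b/ in the inventory; substituting it for /pʰ/ gives [obza].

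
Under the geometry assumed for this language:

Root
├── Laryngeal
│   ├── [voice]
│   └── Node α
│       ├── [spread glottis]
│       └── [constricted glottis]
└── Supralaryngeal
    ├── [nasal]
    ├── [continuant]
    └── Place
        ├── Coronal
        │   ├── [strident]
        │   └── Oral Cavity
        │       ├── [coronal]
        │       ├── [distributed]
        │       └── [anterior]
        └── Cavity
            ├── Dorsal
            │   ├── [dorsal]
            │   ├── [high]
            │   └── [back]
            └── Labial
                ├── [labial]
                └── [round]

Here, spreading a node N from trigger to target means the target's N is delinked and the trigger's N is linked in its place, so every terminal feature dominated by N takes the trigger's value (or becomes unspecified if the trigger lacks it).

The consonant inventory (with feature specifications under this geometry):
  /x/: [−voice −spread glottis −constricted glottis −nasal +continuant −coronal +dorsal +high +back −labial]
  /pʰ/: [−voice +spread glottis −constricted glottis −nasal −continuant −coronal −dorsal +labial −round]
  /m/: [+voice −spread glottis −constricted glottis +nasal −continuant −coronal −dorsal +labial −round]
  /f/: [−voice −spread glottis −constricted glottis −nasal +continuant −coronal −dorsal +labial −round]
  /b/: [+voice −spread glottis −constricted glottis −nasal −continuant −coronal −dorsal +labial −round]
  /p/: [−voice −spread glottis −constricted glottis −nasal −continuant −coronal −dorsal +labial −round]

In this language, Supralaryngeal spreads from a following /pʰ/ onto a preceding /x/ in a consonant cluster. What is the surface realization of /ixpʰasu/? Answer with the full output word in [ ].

[ippʰasu]

The Supralaryngeal node dominates the terminals [nasal], [continuant], [strident], [coronal], [distributed], [anterior], [dorsal], [high], [back], [labial], [round].
Spreading Supralaryngeal from /pʰ/ onto /x/ replaces those values with /pʰ/'s: [−nasal], [−continuant], [−coronal], [−dorsal], [+labial], [−round]. Features outside Supralaryngeal ([voice], [spread glottis], [constricted glottis]) stay as in /x/.
Among the inventory, only /p/ has exactly this specification, giving the surface form [ippʰasu].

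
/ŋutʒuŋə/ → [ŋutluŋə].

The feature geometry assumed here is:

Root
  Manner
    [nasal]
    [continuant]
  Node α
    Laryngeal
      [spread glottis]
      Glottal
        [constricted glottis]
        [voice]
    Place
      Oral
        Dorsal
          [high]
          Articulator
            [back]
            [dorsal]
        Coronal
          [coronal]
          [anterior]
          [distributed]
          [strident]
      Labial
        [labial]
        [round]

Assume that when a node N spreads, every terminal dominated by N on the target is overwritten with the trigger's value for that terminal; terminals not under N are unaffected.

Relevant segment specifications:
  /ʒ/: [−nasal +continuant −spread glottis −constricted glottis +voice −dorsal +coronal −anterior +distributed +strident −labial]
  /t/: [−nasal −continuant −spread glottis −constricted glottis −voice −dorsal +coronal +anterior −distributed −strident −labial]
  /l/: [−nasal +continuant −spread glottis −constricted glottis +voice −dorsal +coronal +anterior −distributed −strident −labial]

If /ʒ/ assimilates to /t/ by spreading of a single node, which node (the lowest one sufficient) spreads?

Coronal

Comparing /ʒ/ with its surface form [l], the features that change are [anterior], [distributed], [strident].
In this geometry the lowest node dominating all of them is Coronal: every daughter of Coronal dominates only a proper subset, so no lower node suffices.
If Coronal spreads, every terminal under it takes /t/'s value, producing [l] as observed.
Features on which the two segments disagree outside Coronal, such as [voice], [continuant], are unchanged — nothing dominating them spread, and Coronal is the minimal sufficient constituent.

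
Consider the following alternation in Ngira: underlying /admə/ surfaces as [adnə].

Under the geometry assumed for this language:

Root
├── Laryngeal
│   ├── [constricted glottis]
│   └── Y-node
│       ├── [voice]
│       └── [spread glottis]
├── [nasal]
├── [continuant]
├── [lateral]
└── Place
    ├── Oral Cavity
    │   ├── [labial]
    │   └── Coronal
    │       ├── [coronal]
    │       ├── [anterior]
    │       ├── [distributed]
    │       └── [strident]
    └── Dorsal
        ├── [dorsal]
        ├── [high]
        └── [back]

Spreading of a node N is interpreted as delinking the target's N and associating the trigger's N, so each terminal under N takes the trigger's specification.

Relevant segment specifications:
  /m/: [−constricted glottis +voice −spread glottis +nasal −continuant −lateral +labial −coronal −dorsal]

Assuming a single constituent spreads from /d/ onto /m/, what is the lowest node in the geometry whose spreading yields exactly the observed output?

The alternation /m/ → [n] changes [labial], [coronal], [anterior], [distributed], [strident] and nothing else.
The smallest constituent containing every changed terminal is Oral Cavity — each of its daughters lacks at least one of the affected features.
Spreading Oral Cavity from /d/ overwrites each of those terminals with /d/'s values, yielding exactly [n].
[nasal] stays as in /m/ although /d/ differs there, so no node dominating it spread; among the remaining candidates Oral Cavity is the lowest that derives the output.

Oral Cavity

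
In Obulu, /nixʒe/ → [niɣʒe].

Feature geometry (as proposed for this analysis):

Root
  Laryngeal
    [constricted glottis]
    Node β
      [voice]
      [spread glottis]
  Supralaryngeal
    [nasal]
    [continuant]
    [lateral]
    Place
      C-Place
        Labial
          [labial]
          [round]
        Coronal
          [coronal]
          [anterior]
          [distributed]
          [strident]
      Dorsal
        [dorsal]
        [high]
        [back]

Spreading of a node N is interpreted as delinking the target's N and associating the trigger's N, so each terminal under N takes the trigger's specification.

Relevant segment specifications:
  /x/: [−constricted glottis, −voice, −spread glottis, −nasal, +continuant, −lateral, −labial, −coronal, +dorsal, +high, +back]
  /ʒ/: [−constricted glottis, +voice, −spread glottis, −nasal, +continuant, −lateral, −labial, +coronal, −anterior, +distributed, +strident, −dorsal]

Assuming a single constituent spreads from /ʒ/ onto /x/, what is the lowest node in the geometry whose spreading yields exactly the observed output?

/x/ and [ɣ] differ in [voice]; every other specified feature is identical.
With a single altered terminal, the smallest constituent that could spread is that terminal — [voice].
[coronal], [dorsal] stay as in /x/ although /ʒ/ differs there, so no node dominating them spread; among the remaining candidates [voice] is the lowest that derives the output.

[voice]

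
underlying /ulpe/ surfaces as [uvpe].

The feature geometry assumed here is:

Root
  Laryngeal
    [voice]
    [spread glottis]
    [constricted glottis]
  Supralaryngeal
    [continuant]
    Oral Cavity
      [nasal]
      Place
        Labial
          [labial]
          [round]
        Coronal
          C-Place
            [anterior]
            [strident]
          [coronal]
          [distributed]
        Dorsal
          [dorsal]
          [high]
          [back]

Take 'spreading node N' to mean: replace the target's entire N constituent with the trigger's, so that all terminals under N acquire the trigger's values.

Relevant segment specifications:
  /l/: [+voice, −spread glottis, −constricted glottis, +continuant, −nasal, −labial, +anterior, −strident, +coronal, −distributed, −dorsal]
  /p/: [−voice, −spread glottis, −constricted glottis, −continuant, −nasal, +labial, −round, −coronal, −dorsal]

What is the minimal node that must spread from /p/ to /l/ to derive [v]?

Comparing /l/ with its surface form [v], the features that change are [labial], [round], [coronal], [anterior], [distributed], [strident].
These terminals are all dominated by Place, and no proper subconstituent of Place covers them all; Place is their lowest common ancestor.
If Place spreads, every terminal under it takes /p/'s value, producing [v] as observed.
[voice], [continuant] stay as in /l/ although /p/ differs there, so no node dominating them spread; among the remaining candidates Place is the lowest that derives the output.

Place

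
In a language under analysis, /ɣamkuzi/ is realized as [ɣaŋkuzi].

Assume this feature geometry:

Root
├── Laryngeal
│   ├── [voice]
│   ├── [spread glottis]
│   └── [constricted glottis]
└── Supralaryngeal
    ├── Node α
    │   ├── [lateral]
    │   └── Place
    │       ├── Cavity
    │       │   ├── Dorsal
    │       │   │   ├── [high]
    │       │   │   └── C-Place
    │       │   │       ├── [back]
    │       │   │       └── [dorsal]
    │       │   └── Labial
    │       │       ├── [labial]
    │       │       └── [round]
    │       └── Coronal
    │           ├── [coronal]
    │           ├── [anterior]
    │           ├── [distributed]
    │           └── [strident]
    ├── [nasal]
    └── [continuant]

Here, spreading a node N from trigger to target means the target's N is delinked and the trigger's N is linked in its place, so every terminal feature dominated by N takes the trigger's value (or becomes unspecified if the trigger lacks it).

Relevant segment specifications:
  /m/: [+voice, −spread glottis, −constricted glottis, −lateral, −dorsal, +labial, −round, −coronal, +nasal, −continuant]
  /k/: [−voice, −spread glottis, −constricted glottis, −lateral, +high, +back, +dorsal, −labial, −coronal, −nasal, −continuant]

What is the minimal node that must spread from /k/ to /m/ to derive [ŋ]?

Cavity

Comparing /m/ with its surface form [ŋ], the features that change are [labial], [round], [dorsal], [high], [back].
Tracing each changed feature up the tree, the paths first meet at Cavity; any lower node misses at least one of them.
Delinking /m/'s Cavity and associating /k/'s Cavity gives precisely the feature bundle of [ŋ].
[voice], [nasal] stay as in /m/ although /k/ differs there, so no node dominating them spread; among the remaining candidates Cavity is the lowest that derives the output.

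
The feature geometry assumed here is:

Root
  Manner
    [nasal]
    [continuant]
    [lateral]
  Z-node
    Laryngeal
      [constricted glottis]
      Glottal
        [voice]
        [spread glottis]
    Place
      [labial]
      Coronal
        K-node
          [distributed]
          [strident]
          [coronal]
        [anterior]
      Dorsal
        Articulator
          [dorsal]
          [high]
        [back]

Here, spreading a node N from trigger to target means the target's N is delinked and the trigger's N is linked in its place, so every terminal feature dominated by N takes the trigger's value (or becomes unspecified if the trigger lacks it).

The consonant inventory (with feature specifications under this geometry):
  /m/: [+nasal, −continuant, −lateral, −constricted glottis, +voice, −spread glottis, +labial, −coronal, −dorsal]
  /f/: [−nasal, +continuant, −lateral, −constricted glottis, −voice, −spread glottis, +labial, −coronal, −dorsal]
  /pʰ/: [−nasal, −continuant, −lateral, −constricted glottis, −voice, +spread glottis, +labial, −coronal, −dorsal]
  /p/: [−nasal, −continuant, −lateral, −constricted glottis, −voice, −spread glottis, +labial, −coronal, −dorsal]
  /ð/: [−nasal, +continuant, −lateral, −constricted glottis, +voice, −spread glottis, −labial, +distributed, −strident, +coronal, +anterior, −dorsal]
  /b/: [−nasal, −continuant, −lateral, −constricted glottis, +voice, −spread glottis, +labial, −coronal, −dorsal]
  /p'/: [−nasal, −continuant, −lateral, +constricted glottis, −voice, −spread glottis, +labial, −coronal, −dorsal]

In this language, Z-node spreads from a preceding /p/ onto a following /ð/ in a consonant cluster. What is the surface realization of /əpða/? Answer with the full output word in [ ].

[əpfa]

Terminals under Z-node in this geometry: [constricted glottis], [voice], [spread glottis], [labial], [distributed], [strident], [coronal], [anterior], [dorsal], [high], [back].
Spreading Z-node from /p/ onto /ð/ replaces those values with /p/'s: [−constricted glottis], [−voice], [−spread glottis], [+labial], [−coronal], [−dorsal]. Features outside Z-node ([nasal], [continuant], [lateral]) stay as in /ð/.
The resulting bundle matches /f/ in the inventory; substituting it for /ð/ gives [əpfa].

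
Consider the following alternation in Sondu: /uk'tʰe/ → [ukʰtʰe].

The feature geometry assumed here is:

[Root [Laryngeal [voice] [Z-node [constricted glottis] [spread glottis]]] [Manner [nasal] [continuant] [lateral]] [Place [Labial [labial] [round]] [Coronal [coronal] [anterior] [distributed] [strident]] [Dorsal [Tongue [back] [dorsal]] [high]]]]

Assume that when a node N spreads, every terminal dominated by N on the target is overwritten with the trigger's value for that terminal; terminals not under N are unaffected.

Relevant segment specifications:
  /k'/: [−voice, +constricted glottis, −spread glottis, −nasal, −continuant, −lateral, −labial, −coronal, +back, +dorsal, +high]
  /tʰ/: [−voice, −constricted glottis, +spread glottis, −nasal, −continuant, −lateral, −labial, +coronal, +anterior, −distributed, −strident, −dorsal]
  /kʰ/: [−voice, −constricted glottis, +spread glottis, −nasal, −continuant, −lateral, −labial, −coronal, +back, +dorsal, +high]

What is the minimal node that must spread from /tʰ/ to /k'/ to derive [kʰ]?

Feature comparison: [spread glottis], [constricted glottis] differ between /k'/ and [kʰ]; the remaining terminals match.
These terminals are all dominated by Z-node, and no proper subconstituent of Z-node covers them all; Z-node is their lowest common ancestor.
Delinking /k'/'s Z-node and associating /tʰ/'s Z-node gives precisely the feature bundle of [kʰ].
[dorsal], [coronal] stay as in /k'/ although /tʰ/ differs there, so no node dominating them spread; among the remaining candidates Z-node is the lowest that derives the output.

Z-node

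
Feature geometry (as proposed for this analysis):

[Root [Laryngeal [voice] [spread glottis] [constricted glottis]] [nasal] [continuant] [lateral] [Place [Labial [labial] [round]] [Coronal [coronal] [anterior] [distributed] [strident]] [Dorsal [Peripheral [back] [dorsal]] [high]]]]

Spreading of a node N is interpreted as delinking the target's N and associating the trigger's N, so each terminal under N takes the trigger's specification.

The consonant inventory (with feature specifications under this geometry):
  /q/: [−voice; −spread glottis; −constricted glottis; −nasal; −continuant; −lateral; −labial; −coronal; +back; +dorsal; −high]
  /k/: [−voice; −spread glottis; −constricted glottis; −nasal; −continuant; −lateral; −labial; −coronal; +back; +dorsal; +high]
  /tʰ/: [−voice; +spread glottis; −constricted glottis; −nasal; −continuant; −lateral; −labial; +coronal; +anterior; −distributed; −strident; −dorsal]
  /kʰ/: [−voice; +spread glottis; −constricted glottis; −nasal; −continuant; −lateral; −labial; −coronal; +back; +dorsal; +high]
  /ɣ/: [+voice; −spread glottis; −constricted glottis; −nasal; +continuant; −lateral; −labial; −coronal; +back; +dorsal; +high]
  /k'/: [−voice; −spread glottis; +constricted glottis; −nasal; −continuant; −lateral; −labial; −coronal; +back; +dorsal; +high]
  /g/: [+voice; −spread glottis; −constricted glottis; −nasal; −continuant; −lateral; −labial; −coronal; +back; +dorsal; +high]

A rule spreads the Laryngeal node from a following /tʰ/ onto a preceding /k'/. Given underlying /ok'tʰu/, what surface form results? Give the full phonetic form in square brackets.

Terminals under Laryngeal in this geometry: [voice], [spread glottis], [constricted glottis].
Spreading Laryngeal from /tʰ/ onto /k'/ replaces those values with /tʰ/'s: [−voice], [+spread glottis], [−constricted glottis]. Features outside Laryngeal ([nasal], [continuant], [lateral], …) stay as in /k'/.
The resulting bundle matches /kʰ/ in the inventory; substituting it for /k'/ gives [okʰtʰu].

[okʰtʰu]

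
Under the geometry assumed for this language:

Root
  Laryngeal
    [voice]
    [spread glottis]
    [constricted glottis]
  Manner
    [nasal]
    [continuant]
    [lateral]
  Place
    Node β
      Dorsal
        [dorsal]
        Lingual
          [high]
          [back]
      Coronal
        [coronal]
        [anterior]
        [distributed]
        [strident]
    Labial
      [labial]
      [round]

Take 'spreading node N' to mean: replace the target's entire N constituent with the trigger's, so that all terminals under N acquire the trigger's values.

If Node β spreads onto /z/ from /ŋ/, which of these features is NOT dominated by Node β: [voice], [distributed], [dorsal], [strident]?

[voice]

The terminals dominated by Node β are [dorsal], [high], [back], [coronal], [anterior], [distributed], [strident].
[distributed], [dorsal], [strident] all lie under Node β, so they are overwritten when Node β spreads.
But [voice] is a dependent of Laryngeal, outside Node β; it is therefore untouched by the spreading.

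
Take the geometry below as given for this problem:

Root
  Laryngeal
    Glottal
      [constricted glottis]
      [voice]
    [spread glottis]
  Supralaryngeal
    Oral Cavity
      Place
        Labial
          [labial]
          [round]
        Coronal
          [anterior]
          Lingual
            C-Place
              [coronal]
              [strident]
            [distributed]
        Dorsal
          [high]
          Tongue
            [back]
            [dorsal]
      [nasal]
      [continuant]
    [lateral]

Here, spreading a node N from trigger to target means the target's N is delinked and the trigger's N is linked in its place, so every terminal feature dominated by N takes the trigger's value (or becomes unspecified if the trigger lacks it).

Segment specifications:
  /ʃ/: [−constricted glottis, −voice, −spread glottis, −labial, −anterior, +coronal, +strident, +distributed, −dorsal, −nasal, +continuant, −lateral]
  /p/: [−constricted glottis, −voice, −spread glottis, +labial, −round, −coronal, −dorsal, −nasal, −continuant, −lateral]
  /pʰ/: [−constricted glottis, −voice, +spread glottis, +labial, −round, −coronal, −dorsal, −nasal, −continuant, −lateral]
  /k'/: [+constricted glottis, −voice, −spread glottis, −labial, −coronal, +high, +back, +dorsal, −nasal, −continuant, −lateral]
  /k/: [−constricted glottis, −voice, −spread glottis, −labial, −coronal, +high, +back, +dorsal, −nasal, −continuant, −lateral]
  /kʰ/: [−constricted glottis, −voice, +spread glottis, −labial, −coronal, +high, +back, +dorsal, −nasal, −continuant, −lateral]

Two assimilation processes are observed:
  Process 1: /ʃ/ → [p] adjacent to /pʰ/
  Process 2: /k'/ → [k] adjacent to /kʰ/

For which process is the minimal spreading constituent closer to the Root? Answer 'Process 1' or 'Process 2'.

Process 1

In Process 1, [continuant], [labial], [round], [coronal], [anterior], [distributed], [strident] change, so the minimal spreading node is Oral Cavity at depth 2.
Process 2 alters [constricted glottis]; the lowest dominating node is [constricted glottis] (depth 3 from Root).
Oral Cavity (depth 2) sits above [constricted glottis] (depth 3), making Process 1 the one with the higher spreading node.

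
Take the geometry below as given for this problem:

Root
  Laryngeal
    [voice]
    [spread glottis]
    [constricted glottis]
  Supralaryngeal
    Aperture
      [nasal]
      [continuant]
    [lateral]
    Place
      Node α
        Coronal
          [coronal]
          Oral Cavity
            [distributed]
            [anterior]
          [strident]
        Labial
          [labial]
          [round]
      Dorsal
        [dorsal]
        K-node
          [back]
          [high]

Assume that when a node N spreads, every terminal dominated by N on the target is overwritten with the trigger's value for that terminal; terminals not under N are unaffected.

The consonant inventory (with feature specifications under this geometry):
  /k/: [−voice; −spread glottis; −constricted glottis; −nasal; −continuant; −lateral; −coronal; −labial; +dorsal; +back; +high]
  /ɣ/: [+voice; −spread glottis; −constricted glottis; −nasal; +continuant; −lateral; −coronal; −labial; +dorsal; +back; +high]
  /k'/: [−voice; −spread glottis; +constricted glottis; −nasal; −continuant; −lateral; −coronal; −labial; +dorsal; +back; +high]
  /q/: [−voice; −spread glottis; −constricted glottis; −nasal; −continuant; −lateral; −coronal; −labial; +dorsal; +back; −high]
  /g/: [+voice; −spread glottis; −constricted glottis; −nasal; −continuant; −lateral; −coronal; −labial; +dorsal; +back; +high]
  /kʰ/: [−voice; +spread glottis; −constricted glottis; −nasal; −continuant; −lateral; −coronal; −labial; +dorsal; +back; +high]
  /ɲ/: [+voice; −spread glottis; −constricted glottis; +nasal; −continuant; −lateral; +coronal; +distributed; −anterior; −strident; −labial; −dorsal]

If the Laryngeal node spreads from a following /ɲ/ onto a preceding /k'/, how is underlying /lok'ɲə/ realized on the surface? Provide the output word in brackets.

Laryngeal immediately or transitively dominates [voice], [spread glottis], [constricted glottis].
The target acquires /ɲ/'s values for everything under Laryngeal — [+voice], [−spread glottis], [−constricted glottis] — while keeping its own [nasal], [continuant], [lateral], ….
Among the inventory, only /g/ has exactly this specification, giving the surface form [logɲə].

[logɲə]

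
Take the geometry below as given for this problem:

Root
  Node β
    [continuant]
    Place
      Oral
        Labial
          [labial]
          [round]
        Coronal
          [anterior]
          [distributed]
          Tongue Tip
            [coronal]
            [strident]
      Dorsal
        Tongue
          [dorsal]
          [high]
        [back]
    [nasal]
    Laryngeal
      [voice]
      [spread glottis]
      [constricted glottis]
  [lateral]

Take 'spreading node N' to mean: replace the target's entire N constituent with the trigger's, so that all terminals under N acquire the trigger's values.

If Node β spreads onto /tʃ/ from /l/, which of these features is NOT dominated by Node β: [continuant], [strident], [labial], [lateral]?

[lateral]

Node β dominates exactly [continuant], [labial], [round], [anterior], [distributed], [coronal], [strident], [dorsal], [high], [back], [nasal], [voice], [spread glottis], [constricted glottis].
[continuant], [strident], [labial] all lie under Node β, so they are overwritten when Node β spreads.
[lateral] attaches under Root, not under Node β, so /tʃ/ retains its own value for [lateral].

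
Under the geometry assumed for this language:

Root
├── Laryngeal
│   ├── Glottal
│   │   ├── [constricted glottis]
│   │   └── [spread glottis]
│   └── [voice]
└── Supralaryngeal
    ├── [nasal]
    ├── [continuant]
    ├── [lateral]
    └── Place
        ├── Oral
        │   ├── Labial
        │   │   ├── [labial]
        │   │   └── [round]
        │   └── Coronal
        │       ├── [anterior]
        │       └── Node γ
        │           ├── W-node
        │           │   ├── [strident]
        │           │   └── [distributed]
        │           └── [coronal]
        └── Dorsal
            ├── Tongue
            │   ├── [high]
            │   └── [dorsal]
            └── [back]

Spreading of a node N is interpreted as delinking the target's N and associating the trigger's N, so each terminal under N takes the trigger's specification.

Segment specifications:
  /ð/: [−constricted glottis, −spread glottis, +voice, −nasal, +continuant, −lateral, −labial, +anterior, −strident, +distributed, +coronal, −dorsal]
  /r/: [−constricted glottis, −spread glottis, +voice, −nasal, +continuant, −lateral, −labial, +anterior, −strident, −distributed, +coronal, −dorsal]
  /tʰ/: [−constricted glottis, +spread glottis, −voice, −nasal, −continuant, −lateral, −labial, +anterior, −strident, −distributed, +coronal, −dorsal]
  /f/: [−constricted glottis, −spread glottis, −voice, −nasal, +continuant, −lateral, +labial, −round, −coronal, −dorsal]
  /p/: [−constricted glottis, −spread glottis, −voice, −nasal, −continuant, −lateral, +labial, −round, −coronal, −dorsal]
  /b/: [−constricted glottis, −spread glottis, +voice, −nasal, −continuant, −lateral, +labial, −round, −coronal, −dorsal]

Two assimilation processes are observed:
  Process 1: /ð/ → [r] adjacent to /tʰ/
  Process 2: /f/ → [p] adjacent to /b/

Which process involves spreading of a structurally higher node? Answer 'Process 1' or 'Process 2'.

Process 1 alters [distributed]; the lowest dominating node is [distributed] (depth 7 from Root).
Process 2 alters [continuant]; the lowest dominating node is [continuant] (depth 2 from Root).
[continuant] (depth 2) sits above [distributed] (depth 7), making Process 2 the one with the higher spreading node.

Process 2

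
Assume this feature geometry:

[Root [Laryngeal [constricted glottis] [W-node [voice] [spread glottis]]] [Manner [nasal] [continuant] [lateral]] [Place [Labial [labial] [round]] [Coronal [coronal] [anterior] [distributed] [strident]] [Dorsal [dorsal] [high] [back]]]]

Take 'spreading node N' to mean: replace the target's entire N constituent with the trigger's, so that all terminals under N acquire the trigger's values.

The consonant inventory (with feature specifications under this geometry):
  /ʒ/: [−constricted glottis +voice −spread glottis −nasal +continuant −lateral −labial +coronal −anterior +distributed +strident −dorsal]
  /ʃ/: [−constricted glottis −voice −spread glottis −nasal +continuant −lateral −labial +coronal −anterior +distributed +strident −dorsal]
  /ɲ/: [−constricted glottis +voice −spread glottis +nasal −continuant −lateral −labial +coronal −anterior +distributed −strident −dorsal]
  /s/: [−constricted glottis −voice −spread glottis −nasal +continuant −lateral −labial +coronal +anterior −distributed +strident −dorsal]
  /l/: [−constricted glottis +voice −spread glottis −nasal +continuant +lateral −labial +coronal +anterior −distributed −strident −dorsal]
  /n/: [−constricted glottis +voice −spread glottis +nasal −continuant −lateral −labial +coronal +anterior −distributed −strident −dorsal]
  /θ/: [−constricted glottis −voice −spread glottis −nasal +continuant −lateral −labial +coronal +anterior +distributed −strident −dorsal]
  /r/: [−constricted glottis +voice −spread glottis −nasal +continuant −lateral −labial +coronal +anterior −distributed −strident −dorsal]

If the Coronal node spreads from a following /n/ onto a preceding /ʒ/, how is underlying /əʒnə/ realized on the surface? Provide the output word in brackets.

[ərnə]

Coronal immediately or transitively dominates [coronal], [anterior], [distributed], [strident].
Spreading Coronal from /n/ onto /ʒ/ replaces those values with /n/'s: [+coronal], [+anterior], [−distributed], [−strident]. Features outside Coronal ([constricted glottis], [voice], [spread glottis], …) stay as in /ʒ/.
Among the inventory, only /r/ has exactly this specification, giving the surface form [ərnə].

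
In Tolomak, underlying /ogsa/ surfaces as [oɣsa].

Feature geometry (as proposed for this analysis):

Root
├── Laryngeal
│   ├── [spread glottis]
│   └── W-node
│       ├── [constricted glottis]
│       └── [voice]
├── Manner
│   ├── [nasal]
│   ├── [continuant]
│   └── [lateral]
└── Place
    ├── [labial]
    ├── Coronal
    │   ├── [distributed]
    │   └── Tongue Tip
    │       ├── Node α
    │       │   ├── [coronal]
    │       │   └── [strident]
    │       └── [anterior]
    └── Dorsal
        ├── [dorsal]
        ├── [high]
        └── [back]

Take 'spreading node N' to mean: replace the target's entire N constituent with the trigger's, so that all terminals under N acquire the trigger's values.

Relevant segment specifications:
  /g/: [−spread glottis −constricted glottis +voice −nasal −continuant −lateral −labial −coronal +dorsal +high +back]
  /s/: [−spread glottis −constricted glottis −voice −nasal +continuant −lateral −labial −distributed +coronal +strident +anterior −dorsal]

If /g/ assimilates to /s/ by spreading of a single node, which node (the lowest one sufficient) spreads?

[continuant]

Comparing /g/ with its surface form [ɣ], the only feature that changes is [continuant].
Since just one terminal is affected and it takes /s/'s value, spreading the terminal [continuant] alone is sufficient and minimal.
Features on which the two segments disagree outside [continuant], such as [voice], [dorsal], are unchanged — nothing dominating them spread, and [continuant] is the minimal sufficient constituent.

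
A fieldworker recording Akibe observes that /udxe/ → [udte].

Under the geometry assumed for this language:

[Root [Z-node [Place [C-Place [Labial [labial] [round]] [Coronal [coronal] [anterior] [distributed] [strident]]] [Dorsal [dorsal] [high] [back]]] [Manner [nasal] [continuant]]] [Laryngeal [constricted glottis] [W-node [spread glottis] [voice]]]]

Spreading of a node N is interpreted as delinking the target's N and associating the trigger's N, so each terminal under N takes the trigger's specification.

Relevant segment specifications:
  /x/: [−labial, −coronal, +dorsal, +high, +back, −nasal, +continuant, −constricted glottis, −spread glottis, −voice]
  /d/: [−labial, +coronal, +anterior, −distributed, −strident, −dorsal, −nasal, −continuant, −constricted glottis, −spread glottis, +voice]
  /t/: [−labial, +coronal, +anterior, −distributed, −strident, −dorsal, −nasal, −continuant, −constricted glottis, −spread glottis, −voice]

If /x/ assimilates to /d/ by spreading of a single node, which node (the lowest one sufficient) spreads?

Comparing /x/ with its surface form [t], the features that change are [continuant], [coronal], [anterior], [distributed], [strident], [dorsal], [high], [back].
These terminals are all dominated by Z-node, and no proper subconstituent of Z-node covers them all; Z-node is their lowest common ancestor.
Spreading Z-node from /d/ overwrites each of those terminals with /d/'s values, yielding exactly [t].
Since [voice] is preserved even though /d/ disagrees there, no node above Z-node spread.

Z-node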